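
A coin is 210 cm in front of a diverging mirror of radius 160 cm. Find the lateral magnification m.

m = +0.276

f = R/2 = 160/2 = 80.00 cm; for a diverging mirror, f = -80.00 cm.
1/d_i = 1/f − 1/d_o = 1/(-80.00) − 1/(210) = -0.01726, so d_i = -57.93 cm.
m = −d_i/d_o = −(-57.93)/(210) = +0.276.
The image is virtual, upright and reduced, behind the mirror.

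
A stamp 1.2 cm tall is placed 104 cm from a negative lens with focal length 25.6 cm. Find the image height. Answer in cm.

For a negative lens, f = -25.6 cm.
1/d_i = 1/f − 1/d_o = 1/(-25.60) − 1/(104) = -0.04868, so d_i = -20.54 cm.
m = −d_i/d_o = +0.1975.
|h_i| = |m|·h_o = 0.1975 × 1.2 = 0.237 cm. The image is virtual, upright and reduced, on the same side as the object.

0.237 cm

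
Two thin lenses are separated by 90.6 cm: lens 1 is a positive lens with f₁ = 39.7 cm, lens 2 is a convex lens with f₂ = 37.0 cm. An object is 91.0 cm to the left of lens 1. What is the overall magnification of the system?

m = -1.70

Lens 1: 1/d_i1 = 1/(39.7) − 1/(91.0) = 0.01420, so d_i1 = 70.42 cm; m₁ = −d_i1/d_o1 = -0.7738.
d_o2 = 90.6 − (70.42) = 20.18 cm.
Lens 2: 1/d_i2 = 1/(37.0) − 1/(20.18) = -0.02253, so d_i2 = -44.39 cm; m₂ = −d_i2/d_o2 = +2.200.
m = m₁·m₂ = (-0.7738)(+2.200) = -1.70.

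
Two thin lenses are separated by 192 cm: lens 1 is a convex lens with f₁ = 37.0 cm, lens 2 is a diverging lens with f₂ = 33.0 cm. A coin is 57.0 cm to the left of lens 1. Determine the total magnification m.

m = -0.511

Lens 1: 1/d_i1 = 1/(37.0) − 1/(57.0) = 0.009483, so d_i1 = 105.5 cm; m₁ = −d_i1/d_o1 = -1.851.
d_o2 = 192 − (105.5) = 86.50 cm.
f₂ = −33.0 cm (diverging).
Lens 2: 1/d_i2 = 1/(-33.0) − 1/(86.50) = -0.04186, so d_i2 = -23.89 cm; m₂ = −d_i2/d_o2 = +0.2762.
m = m₁·m₂ = (-1.851)(+0.2762) = -0.511.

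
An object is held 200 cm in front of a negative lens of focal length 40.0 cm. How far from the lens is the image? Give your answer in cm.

33.3 cm

For a negative lens, f = -40.0 cm.
Lens equation: 1/d_i = 1/f − 1/d_o = 1/(-40.00) − 1/(200) = -0.02500 − 0.005000 = -0.03000, so d_i = -33.3 cm.
The image is virtual, upright and reduced, on the same side as the object.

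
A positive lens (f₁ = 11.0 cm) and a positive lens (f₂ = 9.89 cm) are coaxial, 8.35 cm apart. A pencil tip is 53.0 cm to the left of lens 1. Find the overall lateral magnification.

Lens 1: 1/d_i1 = 1/(11.0) − 1/(53.0) = 0.07204, so d_i1 = 13.88 cm; m₁ = −d_i1/d_o1 = -0.2619.
d_o2 = 8.35 − (13.88) = -5.530 cm (virtual object).
Lens 2: 1/d_i2 = 1/(9.89) − 1/(-5.530) = 0.2819, so d_i2 = 3.547 cm; m₂ = −d_i2/d_o2 = +0.6414.
m = m₁·m₂ = (-0.2619)(+0.6414) = -0.168.

m = -0.168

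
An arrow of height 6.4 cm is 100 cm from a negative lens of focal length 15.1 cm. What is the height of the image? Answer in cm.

For a negative lens, f = -15.1 cm.
1/d_i = 1/f − 1/d_o = 1/(-15.10) − 1/(100) = -0.07623, so d_i = -13.12 cm.
m = −d_i/d_o = +0.1312.
|h_i| = |m|·h_o = 0.1312 × 6.4 = 0.840 cm. The image is virtual, upright and reduced, on the same side as the object.

0.840 cm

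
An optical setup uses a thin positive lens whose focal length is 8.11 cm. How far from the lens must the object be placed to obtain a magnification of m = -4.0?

m = −d_i/d_o ⇒ d_i = −m·d_o.
1/f = 1/d_o + 1/d_i = 1/d_o − 1/(m·d_o) = (1 − 1/m)/d_o, so d_o = f(1 − 1/m) = (8.110)(1 − 1/(-4.0)) = 10.1 cm.

10.1 cm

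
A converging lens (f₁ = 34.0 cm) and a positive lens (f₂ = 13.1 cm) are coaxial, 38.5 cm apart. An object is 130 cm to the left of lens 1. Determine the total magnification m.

Lens 1: 1/d_i1 = 1/(34.0) − 1/(130) = 0.02172, so d_i1 = 46.04 cm; m₁ = −d_i1/d_o1 = -0.3542.
d_o2 = 38.5 − (46.04) = -7.540 cm (virtual object).
Lens 2: 1/d_i2 = 1/(13.1) − 1/(-7.540) = 0.2090, so d_i2 = 4.786 cm; m₂ = −d_i2/d_o2 = +0.6347.
m = m₁·m₂ = (-0.3542)(+0.6347) = -0.225.

m = -0.225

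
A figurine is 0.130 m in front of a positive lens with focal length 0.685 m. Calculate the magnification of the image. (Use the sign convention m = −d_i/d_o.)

1/d_i = 1/f − 1/d_o = 1/(0.6850) − 1/(0.130) = -6.232, so d_i = -0.1605 m.
m = −d_i/d_o = −(-0.1605)/(0.130) = +1.23.
The image is virtual, upright and enlarged, on the same side as the object.

m = +1.23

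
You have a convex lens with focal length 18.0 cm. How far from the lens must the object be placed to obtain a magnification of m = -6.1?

21.0 cm

m = −d_i/d_o ⇒ d_i = −m·d_o.
1/f = 1/d_o + 1/d_i = 1/d_o − 1/(m·d_o) = (1 − 1/m)/d_o, so d_o = f(1 − 1/m) = (18.00)(1 − 1/(-6.1)) = 21.0 cm.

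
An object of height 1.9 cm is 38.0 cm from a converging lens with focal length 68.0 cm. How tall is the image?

1/d_i = 1/f − 1/d_o = 1/(68.00) − 1/(38.0) = -0.01161, so d_i = -86.13 cm.
m = −d_i/d_o = +2.267.
|h_i| = |m|·h_o = 2.267 × 1.9 = 4.31 cm. The image is virtual, upright and enlarged, on the same side as the object.

4.31 cm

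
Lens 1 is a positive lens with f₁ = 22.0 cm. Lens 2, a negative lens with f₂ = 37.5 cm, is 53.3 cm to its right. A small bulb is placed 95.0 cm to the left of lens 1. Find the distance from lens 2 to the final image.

Lens 1: 1/d_i1 = 1/f₁ − 1/d_o1 = 1/(22.0) − 1/(95.0) = 0.03493, so d_i1 = 28.63 cm.
The intermediate image is 28.63 cm to the right of lens 1, which is 53.3 − (28.63) = 24.67 cm to the left of lens 2, so d_o2 = +24.67 cm.
Lens 2 is diverging, so f₂ = −37.5 cm.
Lens 2: 1/d_i2 = 1/f₂ − 1/d_o2 = 1/(-37.5) − 1/(24.67) = -0.06720, so d_i2 = -14.9 cm.
The final image is virtual, 14.9 cm to the left of lens 2 (overall magnification ≈ -0.18).

14.9 cm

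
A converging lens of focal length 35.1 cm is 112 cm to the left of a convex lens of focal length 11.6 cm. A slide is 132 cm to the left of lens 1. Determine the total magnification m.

Lens 1: 1/d_i1 = 1/(35.1) − 1/(132) = 0.02091, so d_i1 = 47.81 cm; m₁ = −d_i1/d_o1 = -0.3622.
d_o2 = 112 − (47.81) = 64.19 cm.
Lens 2: 1/d_i2 = 1/(11.6) − 1/(64.19) = 0.07063, so d_i2 = 14.16 cm; m₂ = −d_i2/d_o2 = -0.2206.
m = m₁·m₂ = (-0.3622)(-0.2206) = +0.0799.

m = +0.0799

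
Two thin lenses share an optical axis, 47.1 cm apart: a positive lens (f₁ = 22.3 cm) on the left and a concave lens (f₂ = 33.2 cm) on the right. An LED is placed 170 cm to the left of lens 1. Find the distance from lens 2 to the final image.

Lens 1: 1/d_i1 = 1/f₁ − 1/d_o1 = 1/(22.3) − 1/(170) = 0.03896, so d_i1 = 25.67 cm.
The intermediate image is 25.67 cm to the right of lens 1, which is 47.1 − (25.67) = 21.43 cm to the left of lens 2, so d_o2 = +21.43 cm.
Lens 2 is diverging, so f₂ = −33.2 cm.
Lens 2: 1/d_i2 = 1/f₂ − 1/d_o2 = 1/(-33.2) − 1/(21.43) = -0.07678, so d_i2 = -13.0 cm.
The final image is virtual, 13.0 cm to the left of lens 2 (overall magnification ≈ -0.092).

13.0 cm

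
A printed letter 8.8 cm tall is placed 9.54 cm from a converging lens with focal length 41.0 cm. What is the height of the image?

1/d_i = 1/f − 1/d_o = 1/(41.00) − 1/(9.54) = -0.08043, so d_i = -12.43 cm.
m = −d_i/d_o = +1.303.
|h_i| = |m|·h_o = 1.303 × 8.8 = 11.5 cm. The image is virtual, upright and enlarged, on the same side as the object.

11.5 cm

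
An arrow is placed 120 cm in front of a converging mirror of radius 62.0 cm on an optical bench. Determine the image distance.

f = R/2 = 62.0/2 = 31.00 cm.
Mirror equation: 1/v = 1/f − 1/u = 1/(31.00) − 1/(120) = 0.03226 − 0.008333 = 0.02392, so v = 41.8 cm.
The image is real, inverted and reduced, in front of the mirror.

41.8 cm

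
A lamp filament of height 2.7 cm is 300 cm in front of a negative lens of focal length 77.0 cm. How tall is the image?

0.551 cm

For a negative lens, f = -77.0 cm.
1/d_i = 1/f − 1/d_o = 1/(-77.00) − 1/(300) = -0.01632, so d_i = -61.27 cm.
m = −d_i/d_o = +0.2042.
|h_i| = |m|·h_o = 0.2042 × 2.7 = 0.551 cm. The image is virtual, upright and reduced, on the same side as the object.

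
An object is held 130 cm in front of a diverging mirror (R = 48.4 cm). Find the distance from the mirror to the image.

f = R/2 = 48.4/2 = 24.20 cm; for a diverging mirror, f = -24.20 cm.
Mirror equation: 1/q = 1/f − 1/p = 1/(-24.20) − 1/(130) = -0.04132 − 0.007692 = -0.04901, so q = -20.4 cm.
The image is virtual, upright and reduced, behind the mirror.

20.4 cm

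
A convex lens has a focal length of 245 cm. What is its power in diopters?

f = 245 cm = 2.45 m.
P = 1/f = 1/(2.45 m) = +0.408 D.

P = +0.408 D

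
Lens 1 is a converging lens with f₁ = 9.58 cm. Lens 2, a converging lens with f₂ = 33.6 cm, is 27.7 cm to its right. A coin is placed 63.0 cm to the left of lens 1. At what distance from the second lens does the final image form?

Lens 1: 1/d_i1 = 1/f₁ − 1/d_o1 = 1/(9.58) − 1/(63.0) = 0.08851, so d_i1 = 11.30 cm.
The intermediate image is 11.30 cm to the right of lens 1, which is 27.7 − (11.30) = 16.40 cm to the left of lens 2, so d_o2 = +16.40 cm.
Lens 2: 1/d_i2 = 1/f₂ − 1/d_o2 = 1/(33.6) − 1/(16.40) = -0.03121, so d_i2 = -32.0 cm.
The final image is virtual, 32.0 cm to the left of lens 2 (overall magnification ≈ -0.35).

32.0 cm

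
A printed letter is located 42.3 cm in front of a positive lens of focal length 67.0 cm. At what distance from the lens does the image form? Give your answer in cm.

Thin-lens equation: 1/q = 1/f − 1/p = 1/(67.00) − 1/(42.3) = 0.01493 − 0.02364 = -0.008715, so q = -115 cm.
The image is virtual, upright and enlarged, on the same side as the object.

115 cm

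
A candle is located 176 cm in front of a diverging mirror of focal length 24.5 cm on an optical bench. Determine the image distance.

21.5 cm

For a diverging mirror, f = -24.5 cm.
Mirror equation: 1/q = 1/f − 1/p = 1/(-24.50) − 1/(176) = -0.04082 − 0.005682 = -0.04650, so q = -21.5 cm.
The image is virtual, upright and reduced, behind the mirror.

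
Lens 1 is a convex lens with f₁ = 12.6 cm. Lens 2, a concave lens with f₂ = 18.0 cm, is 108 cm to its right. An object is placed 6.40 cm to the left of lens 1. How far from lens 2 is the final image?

15.7 cm

Lens 1: 1/d_i1 = 1/f₁ − 1/d_o1 = 1/(12.6) − 1/(6.40) = -0.07688, so d_i1 = -13.01 cm.
The intermediate image is 13.01 cm to the left of lens 1 (virtual), which is 108 − (-13.01) = 121.0 cm to the left of lens 2, so d_o2 = +121.0 cm.
Lens 2 is diverging, so f₂ = −18.0 cm.
Lens 2: 1/d_i2 = 1/f₂ − 1/d_o2 = 1/(-18.0) − 1/(121.0) = -0.06382, so d_i2 = -15.7 cm.
The final image is virtual, 15.7 cm to the left of lens 2 (overall magnification ≈ 0.26).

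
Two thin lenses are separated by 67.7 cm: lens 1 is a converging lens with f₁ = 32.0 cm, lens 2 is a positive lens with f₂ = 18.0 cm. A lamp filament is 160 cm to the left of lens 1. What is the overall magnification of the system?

Lens 1: 1/d_i1 = 1/(32.0) − 1/(160) = 0.02500, so d_i1 = 40.00 cm; m₁ = −d_i1/d_o1 = -0.2500.
d_o2 = 67.7 − (40.00) = 27.70 cm.
Lens 2: 1/d_i2 = 1/(18.0) − 1/(27.70) = 0.01945, so d_i2 = 51.40 cm; m₂ = −d_i2/d_o2 = -1.856.
m = m₁·m₂ = (-0.2500)(-1.856) = +0.464.

m = +0.464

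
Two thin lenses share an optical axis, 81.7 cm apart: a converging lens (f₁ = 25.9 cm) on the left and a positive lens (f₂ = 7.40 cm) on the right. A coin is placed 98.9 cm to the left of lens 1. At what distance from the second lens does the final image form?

Lens 1: 1/d_i1 = 1/f₁ − 1/d_o1 = 1/(25.9) − 1/(98.9) = 0.02850, so d_i1 = 35.09 cm.
The intermediate image is 35.09 cm to the right of lens 1, which is 81.7 − (35.09) = 46.61 cm to the left of lens 2, so d_o2 = +46.61 cm.
Lens 2: 1/d_i2 = 1/f₂ − 1/d_o2 = 1/(7.40) − 1/(46.61) = 0.1137, so d_i2 = 8.80 cm.
The final image is real, 8.80 cm to the right of lens 2 (overall magnification ≈ 0.067).

8.80 cm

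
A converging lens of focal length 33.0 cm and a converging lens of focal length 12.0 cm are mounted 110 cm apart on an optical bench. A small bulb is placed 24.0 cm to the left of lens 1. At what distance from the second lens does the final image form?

12.8 cm

Lens 1: 1/d_i1 = 1/f₁ − 1/d_o1 = 1/(33.0) − 1/(24.0) = -0.01136, so d_i1 = -88.00 cm.
The intermediate image is 88.00 cm to the left of lens 1 (virtual), which is 110 − (-88.00) = 198.0 cm to the left of lens 2, so d_o2 = +198.0 cm.
Lens 2: 1/d_i2 = 1/f₂ − 1/d_o2 = 1/(12.0) − 1/(198.0) = 0.07828, so d_i2 = 12.8 cm.
The final image is real, 12.8 cm to the right of lens 2 (overall magnification ≈ -0.24).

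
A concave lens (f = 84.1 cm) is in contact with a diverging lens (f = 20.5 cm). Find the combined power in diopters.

P = -6.07 D

P₁ = 1/f₁ = 1/(-0.841 m) = -1.189 D; P₂ = 1/f₂ = 1/(-0.205 m) = -4.878 D.
For thin lenses in contact, P = P₁ + P₂ = (-1.189) + (-4.878) = -6.07 D.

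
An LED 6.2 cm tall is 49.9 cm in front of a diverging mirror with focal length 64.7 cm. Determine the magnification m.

For a diverging mirror, f = -64.7 cm.
1/d_i = 1/f − 1/d_o = 1/(-64.70) − 1/(49.9) = -0.03550, so d_i = -28.17 cm.
m = −d_i/d_o = −(-28.17)/(49.9) = +0.565.
The image is virtual, upright and reduced, behind the mirror.

m = +0.565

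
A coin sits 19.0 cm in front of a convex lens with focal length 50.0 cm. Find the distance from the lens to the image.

Thin-lens equation: 1/v = 1/f − 1/u = 1/(50.00) − 1/(19.0) = 0.02000 − 0.05263 = -0.03263, so v = -30.6 cm.
The image is virtual, upright and enlarged, on the same side as the object.

30.6 cm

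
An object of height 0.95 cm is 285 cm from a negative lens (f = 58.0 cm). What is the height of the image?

0.161 cm

For a negative lens, f = -58.0 cm.
1/d_i = 1/f − 1/d_o = 1/(-58.00) − 1/(285) = -0.02075, so d_i = -48.19 cm.
m = −d_i/d_o = +0.1691.
|h_i| = |m|·h_o = 0.1691 × 0.95 = 0.161 cm. The image is virtual, upright and reduced, on the same side as the object.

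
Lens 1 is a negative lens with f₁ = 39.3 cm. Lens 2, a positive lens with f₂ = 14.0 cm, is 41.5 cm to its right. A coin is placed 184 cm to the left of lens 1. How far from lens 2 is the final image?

Lens 1 is diverging, so f₁ = −39.3 cm.
Lens 1: 1/d_i1 = 1/f₁ − 1/d_o1 = 1/(-39.3) − 1/(184) = -0.03088, so d_i1 = -32.38 cm.
The intermediate image is 32.38 cm to the left of lens 1 (virtual), which is 41.5 − (-32.38) = 73.88 cm to the left of lens 2, so d_o2 = +73.88 cm.
Lens 2: 1/d_i2 = 1/f₂ − 1/d_o2 = 1/(14.0) − 1/(73.88) = 0.05789, so d_i2 = 17.3 cm.
The final image is real, 17.3 cm to the right of lens 2 (overall magnification ≈ -0.041).

17.3 cm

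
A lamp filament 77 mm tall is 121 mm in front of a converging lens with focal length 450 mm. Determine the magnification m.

m = +1.37

1/d_i = 1/f − 1/d_o = 1/(450.0) − 1/(121) = -0.006042, so d_i = -165.5 mm.
m = −d_i/d_o = −(-165.5)/(121) = +1.37.
The image is virtual, upright and enlarged, on the same side as the object.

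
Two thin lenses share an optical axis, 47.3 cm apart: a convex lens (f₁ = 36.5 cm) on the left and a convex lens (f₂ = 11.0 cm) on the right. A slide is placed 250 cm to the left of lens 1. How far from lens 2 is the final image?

7.79 cm

Lens 1: 1/d_i1 = 1/f₁ − 1/d_o1 = 1/(36.5) − 1/(250) = 0.02340, so d_i1 = 42.74 cm.
The intermediate image is 42.74 cm to the right of lens 1, which is 47.3 − (42.74) = 4.560 cm to the left of lens 2, so d_o2 = +4.560 cm.
Lens 2: 1/d_i2 = 1/f₂ − 1/d_o2 = 1/(11.0) − 1/(4.560) = -0.1284, so d_i2 = -7.79 cm.
The final image is virtual, 7.79 cm to the left of lens 2 (overall magnification ≈ -0.29).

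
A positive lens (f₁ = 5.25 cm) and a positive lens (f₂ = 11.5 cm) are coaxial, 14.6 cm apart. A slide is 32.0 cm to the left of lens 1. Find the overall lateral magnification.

Lens 1: 1/d_i1 = 1/(5.25) − 1/(32.0) = 0.1592, so d_i1 = 6.280 cm; m₁ = −d_i1/d_o1 = -0.1963.
d_o2 = 14.6 − (6.280) = 8.320 cm.
Lens 2: 1/d_i2 = 1/(11.5) − 1/(8.320) = -0.03324, so d_i2 = -30.09 cm; m₂ = −d_i2/d_o2 = +3.616.
m = m₁·m₂ = (-0.1963)(+3.616) = -0.710.

m = -0.710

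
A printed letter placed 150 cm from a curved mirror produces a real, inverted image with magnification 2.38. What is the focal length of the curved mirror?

f = 106 cm (concave)

m = −d_i/d_o ⇒ d_i = −m·d_o = −(-2.38)·(150) = 357.0 cm.
1/f = 1/d_o + 1/d_i = 1/(150) + 1/(357.0) = 0.009468, so f = 106 cm.
Since f is positive, the curved mirror is concave.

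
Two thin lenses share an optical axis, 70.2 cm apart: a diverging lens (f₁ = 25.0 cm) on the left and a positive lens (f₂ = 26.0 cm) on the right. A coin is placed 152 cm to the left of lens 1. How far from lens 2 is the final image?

Lens 1 is diverging, so f₁ = −25.0 cm.
Lens 1: 1/d_i1 = 1/f₁ − 1/d_o1 = 1/(-25.0) − 1/(152) = -0.04658, so d_i1 = -21.47 cm.
The intermediate image is 21.47 cm to the left of lens 1 (virtual), which is 70.2 − (-21.47) = 91.67 cm to the left of lens 2, so d_o2 = +91.67 cm.
Lens 2: 1/d_i2 = 1/f₂ − 1/d_o2 = 1/(26.0) − 1/(91.67) = 0.02755, so d_i2 = 36.3 cm.
The final image is real, 36.3 cm to the right of lens 2 (overall magnification ≈ -0.056).

36.3 cm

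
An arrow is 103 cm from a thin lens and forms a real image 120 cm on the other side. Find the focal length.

f = 55.4 cm (converging)

Real image ⇒ d_i = +120 cm.
1/f = 1/d_o + 1/d_i = 1/(103) + 1/(120) = 0.01804, so f = 55.4 cm.
Since f is positive, the thin lens is converging.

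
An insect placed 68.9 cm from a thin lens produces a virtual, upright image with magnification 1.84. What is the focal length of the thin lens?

f = 151 cm (converging)

m = −d_i/d_o ⇒ d_i = −m·d_o = −(+1.84)·(68.9) = -126.8 cm.
1/f = 1/d_o + 1/d_i = 1/(68.9) + 1/(-126.8) = 0.006627, so f = 151 cm.
Since f is positive, the thin lens is converging.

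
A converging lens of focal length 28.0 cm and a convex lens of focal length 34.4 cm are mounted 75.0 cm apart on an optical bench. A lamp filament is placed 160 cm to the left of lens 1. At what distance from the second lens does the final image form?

212 cm

Lens 1: 1/d_i1 = 1/f₁ − 1/d_o1 = 1/(28.0) − 1/(160) = 0.02946, so d_i1 = 33.94 cm.
The intermediate image is 33.94 cm to the right of lens 1, which is 75.0 − (33.94) = 41.06 cm to the left of lens 2, so d_o2 = +41.06 cm.
Lens 2: 1/d_i2 = 1/f₂ − 1/d_o2 = 1/(34.4) − 1/(41.06) = 0.004715, so d_i2 = 212 cm.
The final image is real, 212 cm to the right of lens 2 (overall magnification ≈ 1.1).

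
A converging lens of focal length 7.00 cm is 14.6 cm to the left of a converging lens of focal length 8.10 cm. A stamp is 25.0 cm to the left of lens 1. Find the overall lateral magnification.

Lens 1: 1/d_i1 = 1/(7.00) − 1/(25.0) = 0.1029, so d_i1 = 9.722 cm; m₁ = −d_i1/d_o1 = -0.3889.
d_o2 = 14.6 − (9.722) = 4.878 cm.
Lens 2: 1/d_i2 = 1/(8.10) − 1/(4.878) = -0.08155, so d_i2 = -12.26 cm; m₂ = −d_i2/d_o2 = +2.514.
m = m₁·m₂ = (-0.3889)(+2.514) = -0.978.

m = -0.978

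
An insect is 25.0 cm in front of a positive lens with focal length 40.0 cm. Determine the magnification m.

m = +2.67

1/d_i = 1/f − 1/d_o = 1/(40.00) − 1/(25.0) = -0.01500, so d_i = -66.67 cm.
m = −d_i/d_o = −(-66.67)/(25.0) = +2.67.
The image is virtual, upright and enlarged, on the same side as the object.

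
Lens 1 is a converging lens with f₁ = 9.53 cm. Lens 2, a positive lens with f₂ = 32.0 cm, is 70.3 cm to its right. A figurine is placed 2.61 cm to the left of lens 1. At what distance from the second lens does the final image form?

56.4 cm

Lens 1: 1/d_i1 = 1/f₁ − 1/d_o1 = 1/(9.53) − 1/(2.61) = -0.2782, so d_i1 = -3.594 cm.
The intermediate image is 3.594 cm to the left of lens 1 (virtual), which is 70.3 − (-3.594) = 73.89 cm to the left of lens 2, so d_o2 = +73.89 cm.
Lens 2: 1/d_i2 = 1/f₂ − 1/d_o2 = 1/(32.0) − 1/(73.89) = 0.01772, so d_i2 = 56.4 cm.
The final image is real, 56.4 cm to the right of lens 2 (overall magnification ≈ -1.1).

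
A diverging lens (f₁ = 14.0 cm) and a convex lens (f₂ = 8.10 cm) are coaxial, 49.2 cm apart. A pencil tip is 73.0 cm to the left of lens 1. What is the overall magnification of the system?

f₁ = −14.0 cm (diverging).
Lens 1: 1/d_i1 = 1/(-14.0) − 1/(73.0) = -0.08513, so d_i1 = -11.75 cm; m₁ = −d_i1/d_o1 = +0.1610.
d_o2 = 49.2 − (-11.75) = 60.95 cm.
Lens 2: 1/d_i2 = 1/(8.10) − 1/(60.95) = 0.1070, so d_i2 = 9.341 cm; m₂ = −d_i2/d_o2 = -0.1533.
m = m₁·m₂ = (+0.1610)(-0.1533) = -0.0247.

m = -0.0247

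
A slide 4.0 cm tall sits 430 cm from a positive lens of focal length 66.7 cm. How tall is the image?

0.734 cm

1/d_i = 1/f − 1/d_o = 1/(66.70) − 1/(430) = 0.01267, so d_i = 78.95 cm.
m = −d_i/d_o = -0.1836.
|h_i| = |m|·h_o = 0.1836 × 4.0 = 0.734 cm. The image is real, inverted and reduced, on the far side of the lens.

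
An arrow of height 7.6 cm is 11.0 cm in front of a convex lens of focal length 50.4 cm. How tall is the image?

1/d_i = 1/f − 1/d_o = 1/(50.40) − 1/(11.0) = -0.07107, so d_i = -14.07 cm.
m = −d_i/d_o = +1.279.
|h_i| = |m|·h_o = 1.279 × 7.6 = 9.72 cm. The image is virtual, upright and enlarged, on the same side as the object.

9.72 cm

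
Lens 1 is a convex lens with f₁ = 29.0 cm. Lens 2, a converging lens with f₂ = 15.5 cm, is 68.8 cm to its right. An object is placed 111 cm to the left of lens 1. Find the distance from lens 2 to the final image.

32.6 cm

Lens 1: 1/d_i1 = 1/f₁ − 1/d_o1 = 1/(29.0) − 1/(111) = 0.02547, so d_i1 = 39.26 cm.
The intermediate image is 39.26 cm to the right of lens 1, which is 68.8 − (39.26) = 29.54 cm to the left of lens 2, so d_o2 = +29.54 cm.
Lens 2: 1/d_i2 = 1/f₂ − 1/d_o2 = 1/(15.5) − 1/(29.54) = 0.03066, so d_i2 = 32.6 cm.
The final image is real, 32.6 cm to the right of lens 2 (overall magnification ≈ 0.39).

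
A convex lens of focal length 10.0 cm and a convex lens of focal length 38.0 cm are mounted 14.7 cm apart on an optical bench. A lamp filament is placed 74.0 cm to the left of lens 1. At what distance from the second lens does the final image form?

Lens 1: 1/d_i1 = 1/f₁ − 1/d_o1 = 1/(10.0) − 1/(74.0) = 0.08649, so d_i1 = 11.56 cm.
The intermediate image is 11.56 cm to the right of lens 1, which is 14.7 − (11.56) = 3.140 cm to the left of lens 2, so d_o2 = +3.140 cm.
Lens 2: 1/d_i2 = 1/f₂ − 1/d_o2 = 1/(38.0) − 1/(3.140) = -0.2922, so d_i2 = -3.42 cm.
The final image is virtual, 3.42 cm to the left of lens 2 (overall magnification ≈ -0.17).

3.42 cm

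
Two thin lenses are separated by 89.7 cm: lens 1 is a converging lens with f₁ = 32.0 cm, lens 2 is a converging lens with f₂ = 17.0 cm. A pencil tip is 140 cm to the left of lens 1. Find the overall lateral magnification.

Lens 1: 1/d_i1 = 1/(32.0) − 1/(140) = 0.02411, so d_i1 = 41.48 cm; m₁ = −d_i1/d_o1 = -0.2963.
d_o2 = 89.7 − (41.48) = 48.22 cm.
Lens 2: 1/d_i2 = 1/(17.0) − 1/(48.22) = 0.03809, so d_i2 = 26.26 cm; m₂ = −d_i2/d_o2 = -0.5445.
m = m₁·m₂ = (-0.2963)(-0.5445) = +0.161.

m = +0.161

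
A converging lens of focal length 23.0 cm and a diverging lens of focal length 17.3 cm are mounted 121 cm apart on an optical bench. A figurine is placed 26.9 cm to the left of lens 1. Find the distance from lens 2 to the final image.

Lens 1: 1/d_i1 = 1/f₁ − 1/d_o1 = 1/(23.0) − 1/(26.9) = 0.006304, so d_i1 = 158.6 cm.
The intermediate image is 158.6 cm to the right of lens 1, which lies 37.60 cm to the right of lens 2 — a virtual object — so d_o2 = −37.60 cm.
Lens 2 is diverging, so f₂ = −17.3 cm.
Lens 2: 1/d_i2 = 1/f₂ − 1/d_o2 = 1/(-17.3) − 1/(-37.60) = -0.03121, so d_i2 = -32.0 cm.
The final image is virtual, 32.0 cm to the left of lens 2 (overall magnification ≈ 5.0).

32.0 cm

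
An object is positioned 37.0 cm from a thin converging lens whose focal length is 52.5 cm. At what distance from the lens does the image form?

125 cm

Thin-lens equation: 1/s_i = 1/f − 1/s_o = 1/(52.50) − 1/(37.0) = 0.01905 − 0.02703 = -0.007979, so s_i = -125 cm.
The image is virtual, upright and enlarged, on the same side as the object.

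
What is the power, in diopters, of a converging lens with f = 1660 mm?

P = +0.602 D

f = 166 cm = 1.66 m.
P = 1/f = 1/(1.66 m) = +0.602 D.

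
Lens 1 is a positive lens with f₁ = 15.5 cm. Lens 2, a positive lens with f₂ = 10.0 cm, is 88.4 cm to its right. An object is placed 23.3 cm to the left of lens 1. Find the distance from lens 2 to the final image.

13.1 cm

Lens 1: 1/d_i1 = 1/f₁ − 1/d_o1 = 1/(15.5) − 1/(23.3) = 0.02160, so d_i1 = 46.30 cm.
The intermediate image is 46.30 cm to the right of lens 1, which is 88.4 − (46.30) = 42.10 cm to the left of lens 2, so d_o2 = +42.10 cm.
Lens 2: 1/d_i2 = 1/f₂ − 1/d_o2 = 1/(10.0) − 1/(42.10) = 0.07625, so d_i2 = 13.1 cm.
The final image is real, 13.1 cm to the right of lens 2 (overall magnification ≈ 0.62).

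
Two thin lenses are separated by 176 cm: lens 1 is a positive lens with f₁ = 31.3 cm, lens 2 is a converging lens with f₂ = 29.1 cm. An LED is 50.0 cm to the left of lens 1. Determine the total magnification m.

m = +0.771

Lens 1: 1/d_i1 = 1/(31.3) − 1/(50.0) = 0.01195, so d_i1 = 83.69 cm; m₁ = −d_i1/d_o1 = -1.674.
d_o2 = 176 − (83.69) = 92.31 cm.
Lens 2: 1/d_i2 = 1/(29.1) − 1/(92.31) = 0.02353, so d_i2 = 42.50 cm; m₂ = −d_i2/d_o2 = -0.4604.
m = m₁·m₂ = (-1.674)(-0.4604) = +0.771.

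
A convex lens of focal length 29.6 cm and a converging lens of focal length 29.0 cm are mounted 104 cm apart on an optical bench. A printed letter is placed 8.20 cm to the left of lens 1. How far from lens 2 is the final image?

38.7 cm

Lens 1: 1/d_i1 = 1/f₁ − 1/d_o1 = 1/(29.6) − 1/(8.20) = -0.08817, so d_i1 = -11.34 cm.
The intermediate image is 11.34 cm to the left of lens 1 (virtual), which is 104 − (-11.34) = 115.3 cm to the left of lens 2, so d_o2 = +115.3 cm.
Lens 2: 1/d_i2 = 1/f₂ − 1/d_o2 = 1/(29.0) − 1/(115.3) = 0.02581, so d_i2 = 38.7 cm.
The final image is real, 38.7 cm to the right of lens 2 (overall magnification ≈ -0.46).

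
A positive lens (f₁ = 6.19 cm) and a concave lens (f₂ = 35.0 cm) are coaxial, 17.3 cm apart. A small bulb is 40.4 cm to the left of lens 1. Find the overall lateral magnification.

Lens 1: 1/d_i1 = 1/(6.19) − 1/(40.4) = 0.1368, so d_i1 = 7.310 cm; m₁ = −d_i1/d_o1 = -0.1809.
d_o2 = 17.3 − (7.310) = 9.990 cm.
f₂ = −35.0 cm (diverging).
Lens 2: 1/d_i2 = 1/(-35.0) − 1/(9.990) = -0.1287, so d_i2 = -7.772 cm; m₂ = −d_i2/d_o2 = +0.7780.
m = m₁·m₂ = (-0.1809)(+0.7780) = -0.141.

m = -0.141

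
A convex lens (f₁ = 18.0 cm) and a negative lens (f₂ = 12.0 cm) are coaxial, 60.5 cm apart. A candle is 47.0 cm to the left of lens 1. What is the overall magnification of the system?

m = -0.172

Lens 1: 1/d_i1 = 1/(18.0) − 1/(47.0) = 0.03428, so d_i1 = 29.17 cm; m₁ = −d_i1/d_o1 = -0.6206.
d_o2 = 60.5 − (29.17) = 31.33 cm.
f₂ = −12.0 cm (diverging).
Lens 2: 1/d_i2 = 1/(-12.0) − 1/(31.33) = -0.1153, so d_i2 = -8.677 cm; m₂ = −d_i2/d_o2 = +0.2769.
m = m₁·m₂ = (-0.6206)(+0.2769) = -0.172.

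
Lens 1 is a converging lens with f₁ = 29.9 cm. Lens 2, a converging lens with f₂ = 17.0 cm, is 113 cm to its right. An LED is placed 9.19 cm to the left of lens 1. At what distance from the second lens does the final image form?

19.6 cm

Lens 1: 1/d_i1 = 1/f₁ − 1/d_o1 = 1/(29.9) − 1/(9.19) = -0.07537, so d_i1 = -13.27 cm.
The intermediate image is 13.27 cm to the left of lens 1 (virtual), which is 113 − (-13.27) = 126.3 cm to the left of lens 2, so d_o2 = +126.3 cm.
Lens 2: 1/d_i2 = 1/f₂ − 1/d_o2 = 1/(17.0) − 1/(126.3) = 0.05091, so d_i2 = 19.6 cm.
The final image is real, 19.6 cm to the right of lens 2 (overall magnification ≈ -0.22).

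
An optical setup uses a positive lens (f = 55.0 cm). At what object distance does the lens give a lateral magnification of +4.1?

41.6 cm

m = −d_i/d_o ⇒ d_i = −m·d_o.
1/f = 1/d_o + 1/d_i = 1/d_o − 1/(m·d_o) = (1 − 1/m)/d_o, so d_o = f(1 − 1/m) = (55.00)(1 − 1/(+4.1)) = 41.6 cm.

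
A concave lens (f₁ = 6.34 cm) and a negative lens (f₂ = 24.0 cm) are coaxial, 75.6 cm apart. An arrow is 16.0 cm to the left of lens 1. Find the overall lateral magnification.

f₁ = −6.34 cm (diverging).
Lens 1: 1/d_i1 = 1/(-6.34) − 1/(16.0) = -0.2202, so d_i1 = -4.541 cm; m₁ = −d_i1/d_o1 = +0.2838.
d_o2 = 75.6 − (-4.541) = 80.14 cm.
f₂ = −24.0 cm (diverging).
Lens 2: 1/d_i2 = 1/(-24.0) − 1/(80.14) = -0.05414, so d_i2 = -18.47 cm; m₂ = −d_i2/d_o2 = +0.2305.
m = m₁·m₂ = (+0.2838)(+0.2305) = +0.0654.

m = +0.0654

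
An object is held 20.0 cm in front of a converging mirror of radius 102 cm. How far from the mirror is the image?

32.9 cm

f = R/2 = 102/2 = 51.00 cm.
Mirror equation: 1/q = 1/f − 1/p = 1/(51.00) − 1/(20.0) = 0.01961 − 0.05000 = -0.03039, so q = -32.9 cm.
The image is virtual, upright and enlarged, behind the mirror.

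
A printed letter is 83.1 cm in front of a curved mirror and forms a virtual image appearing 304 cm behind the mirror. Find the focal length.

f = 114 cm (concave)

Virtual image ⇒ d_i = −304 cm.
1/f = 1/d_o + 1/d_i = 1/(83.1) + 1/(-304) = 0.008744, so f = 114 cm.
Since f is positive, the curved mirror is concave.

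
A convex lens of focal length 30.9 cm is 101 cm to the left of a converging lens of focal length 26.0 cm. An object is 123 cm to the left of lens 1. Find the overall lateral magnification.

Lens 1: 1/d_i1 = 1/(30.9) − 1/(123) = 0.02423, so d_i1 = 41.27 cm; m₁ = −d_i1/d_o1 = -0.3355.
d_o2 = 101 − (41.27) = 59.73 cm.
Lens 2: 1/d_i2 = 1/(26.0) − 1/(59.73) = 0.02172, so d_i2 = 46.04 cm; m₂ = −d_i2/d_o2 = -0.7708.
m = m₁·m₂ = (-0.3355)(-0.7708) = +0.259.

m = +0.259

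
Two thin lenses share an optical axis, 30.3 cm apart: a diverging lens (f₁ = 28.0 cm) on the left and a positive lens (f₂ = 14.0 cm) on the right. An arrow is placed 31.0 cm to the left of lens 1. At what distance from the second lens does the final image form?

20.3 cm

Lens 1 is diverging, so f₁ = −28.0 cm.
Lens 1: 1/d_i1 = 1/f₁ − 1/d_o1 = 1/(-28.0) − 1/(31.0) = -0.06797, so d_i1 = -14.71 cm.
The intermediate image is 14.71 cm to the left of lens 1 (virtual), which is 30.3 − (-14.71) = 45.01 cm to the left of lens 2, so d_o2 = +45.01 cm.
Lens 2: 1/d_i2 = 1/f₂ − 1/d_o2 = 1/(14.0) − 1/(45.01) = 0.04921, so d_i2 = 20.3 cm.
The final image is real, 20.3 cm to the right of lens 2 (overall magnification ≈ -0.21).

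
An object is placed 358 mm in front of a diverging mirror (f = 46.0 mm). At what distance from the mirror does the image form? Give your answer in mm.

For a diverging mirror, f = -46.0 mm.
Mirror equation: 1/v = 1/f − 1/u = 1/(-46.00) − 1/(358) = -0.02174 − 0.002793 = -0.02453, so v = -40.8 mm.
The image is virtual, upright and reduced, behind the mirror.

40.8 mm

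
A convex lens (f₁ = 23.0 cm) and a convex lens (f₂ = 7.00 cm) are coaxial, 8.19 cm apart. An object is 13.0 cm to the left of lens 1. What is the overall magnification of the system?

m = -0.518

Lens 1: 1/d_i1 = 1/(23.0) − 1/(13.0) = -0.03344, so d_i1 = -29.90 cm; m₁ = −d_i1/d_o1 = +2.300.
d_o2 = 8.19 − (-29.90) = 38.09 cm.
Lens 2: 1/d_i2 = 1/(7.00) − 1/(38.09) = 0.1166, so d_i2 = 8.576 cm; m₂ = −d_i2/d_o2 = -0.2252.
m = m₁·m₂ = (+2.300)(-0.2252) = -0.518.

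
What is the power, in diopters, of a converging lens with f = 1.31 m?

P = 1/f = 1/(1.31 m) = +0.763 D.

P = +0.763 D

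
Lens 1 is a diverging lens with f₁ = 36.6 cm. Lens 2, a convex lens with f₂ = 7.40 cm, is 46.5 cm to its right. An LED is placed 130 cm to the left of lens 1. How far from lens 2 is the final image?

Lens 1 is diverging, so f₁ = −36.6 cm.
Lens 1: 1/d_i1 = 1/f₁ − 1/d_o1 = 1/(-36.6) − 1/(130) = -0.03501, so d_i1 = -28.56 cm.
The intermediate image is 28.56 cm to the left of lens 1 (virtual), which is 46.5 − (-28.56) = 75.06 cm to the left of lens 2, so d_o2 = +75.06 cm.
Lens 2: 1/d_i2 = 1/f₂ − 1/d_o2 = 1/(7.40) − 1/(75.06) = 0.1218, so d_i2 = 8.21 cm.
The final image is real, 8.21 cm to the right of lens 2 (overall magnification ≈ -0.024).

8.21 cm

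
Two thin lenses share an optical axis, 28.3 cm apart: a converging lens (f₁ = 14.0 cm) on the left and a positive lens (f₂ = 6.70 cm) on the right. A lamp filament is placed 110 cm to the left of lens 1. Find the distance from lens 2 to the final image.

Lens 1: 1/d_i1 = 1/f₁ − 1/d_o1 = 1/(14.0) − 1/(110) = 0.06234, so d_i1 = 16.04 cm.
The intermediate image is 16.04 cm to the right of lens 1, which is 28.3 − (16.04) = 12.26 cm to the left of lens 2, so d_o2 = +12.26 cm.
Lens 2: 1/d_i2 = 1/f₂ − 1/d_o2 = 1/(6.70) − 1/(12.26) = 0.06769, so d_i2 = 14.8 cm.
The final image is real, 14.8 cm to the right of lens 2 (overall magnification ≈ 0.18).

14.8 cm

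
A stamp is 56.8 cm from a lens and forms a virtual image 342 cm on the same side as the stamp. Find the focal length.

f = 68.1 cm (converging)

Virtual image ⇒ d_i = −342 cm.
1/f = 1/d_o + 1/d_i = 1/(56.8) + 1/(-342) = 0.01468, so f = 68.1 cm.
Since f is positive, the lens is converging.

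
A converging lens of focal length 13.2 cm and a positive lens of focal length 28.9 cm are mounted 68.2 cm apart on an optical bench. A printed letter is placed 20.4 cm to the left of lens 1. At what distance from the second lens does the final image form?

Lens 1: 1/d_i1 = 1/f₁ − 1/d_o1 = 1/(13.2) − 1/(20.4) = 0.02674, so d_i1 = 37.40 cm.
The intermediate image is 37.40 cm to the right of lens 1, which is 68.2 − (37.40) = 30.80 cm to the left of lens 2, so d_o2 = +30.80 cm.
Lens 2: 1/d_i2 = 1/f₂ − 1/d_o2 = 1/(28.9) − 1/(30.80) = 0.002135, so d_i2 = 468 cm.
The final image is real, 468 cm to the right of lens 2 (overall magnification ≈ 28).

468 cm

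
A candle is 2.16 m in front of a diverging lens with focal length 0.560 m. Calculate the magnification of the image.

For a diverging lens, f = -0.560 m.
1/d_i = 1/f − 1/d_o = 1/(-0.5600) − 1/(2.16) = -2.249, so d_i = -0.4447 m.
m = −d_i/d_o = −(-0.4447)/(2.16) = +0.206.
The image is virtual, upright and reduced, on the same side as the object.

m = +0.206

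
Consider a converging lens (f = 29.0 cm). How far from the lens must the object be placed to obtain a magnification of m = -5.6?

34.2 cm

m = −d_i/d_o ⇒ d_i = −m·d_o.
1/f = 1/d_o + 1/d_i = 1/d_o − 1/(m·d_o) = (1 − 1/m)/d_o, so d_o = f(1 − 1/m) = (29.00)(1 − 1/(-5.6)) = 34.2 cm.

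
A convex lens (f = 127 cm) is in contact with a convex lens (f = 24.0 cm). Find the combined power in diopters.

P = +4.95 D

P₁ = 1/f₁ = 1/(1.27 m) = +0.7874 D; P₂ = 1/f₂ = 1/(0.240 m) = +4.167 D.
For thin lenses in contact, P = P₁ + P₂ = (+0.7874) + (+4.167) = +4.95 D.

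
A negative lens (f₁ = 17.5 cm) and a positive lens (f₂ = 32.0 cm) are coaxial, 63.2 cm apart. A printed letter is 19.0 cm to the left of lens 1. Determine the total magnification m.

f₁ = −17.5 cm (diverging).
Lens 1: 1/d_i1 = 1/(-17.5) − 1/(19.0) = -0.1098, so d_i1 = -9.110 cm; m₁ = −d_i1/d_o1 = +0.4795.
d_o2 = 63.2 − (-9.110) = 72.31 cm.
Lens 2: 1/d_i2 = 1/(32.0) − 1/(72.31) = 0.01742, so d_i2 = 57.40 cm; m₂ = −d_i2/d_o2 = -0.7938.
m = m₁·m₂ = (+0.4795)(-0.7938) = -0.381.

m = -0.381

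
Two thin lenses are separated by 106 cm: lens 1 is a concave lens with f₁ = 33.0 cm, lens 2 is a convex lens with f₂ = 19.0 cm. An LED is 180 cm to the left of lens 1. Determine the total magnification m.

m = -0.0256

f₁ = −33.0 cm (diverging).
Lens 1: 1/d_i1 = 1/(-33.0) − 1/(180) = -0.03586, so d_i1 = -27.89 cm; m₁ = −d_i1/d_o1 = +0.1549.
d_o2 = 106 − (-27.89) = 133.9 cm.
Lens 2: 1/d_i2 = 1/(19.0) − 1/(133.9) = 0.04516, so d_i2 = 22.14 cm; m₂ = −d_i2/d_o2 = -0.1654.
m = m₁·m₂ = (+0.1549)(-0.1654) = -0.0256.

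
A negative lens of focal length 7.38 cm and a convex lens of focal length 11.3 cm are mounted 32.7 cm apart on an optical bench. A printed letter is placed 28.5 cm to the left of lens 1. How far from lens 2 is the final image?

Lens 1 is diverging, so f₁ = −7.38 cm.
Lens 1: 1/d_i1 = 1/f₁ − 1/d_o1 = 1/(-7.38) − 1/(28.5) = -0.1706, so d_i1 = -5.862 cm.
The intermediate image is 5.862 cm to the left of lens 1 (virtual), which is 32.7 − (-5.862) = 38.56 cm to the left of lens 2, so d_o2 = +38.56 cm.
Lens 2: 1/d_i2 = 1/f₂ − 1/d_o2 = 1/(11.3) − 1/(38.56) = 0.06256, so d_i2 = 16.0 cm.
The final image is real, 16.0 cm to the right of lens 2 (overall magnification ≈ -0.085).

16.0 cm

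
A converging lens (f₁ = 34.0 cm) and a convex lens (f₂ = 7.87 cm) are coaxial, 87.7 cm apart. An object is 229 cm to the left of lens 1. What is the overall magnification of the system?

Lens 1: 1/d_i1 = 1/(34.0) − 1/(229) = 0.02504, so d_i1 = 39.93 cm; m₁ = −d_i1/d_o1 = -0.1744.
d_o2 = 87.7 − (39.93) = 47.77 cm.
Lens 2: 1/d_i2 = 1/(7.87) − 1/(47.77) = 0.1061, so d_i2 = 9.422 cm; m₂ = −d_i2/d_o2 = -0.1972.
m = m₁·m₂ = (-0.1744)(-0.1972) = +0.0344.

m = +0.0344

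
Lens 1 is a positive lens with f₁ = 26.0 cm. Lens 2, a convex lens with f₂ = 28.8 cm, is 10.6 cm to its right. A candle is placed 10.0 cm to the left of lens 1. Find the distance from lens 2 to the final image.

Lens 1: 1/d_i1 = 1/f₁ − 1/d_o1 = 1/(26.0) − 1/(10.0) = -0.06154, so d_i1 = -16.25 cm.
The intermediate image is 16.25 cm to the left of lens 1 (virtual), which is 10.6 − (-16.25) = 26.85 cm to the left of lens 2, so d_o2 = +26.85 cm.
Lens 2: 1/d_i2 = 1/f₂ − 1/d_o2 = 1/(28.8) − 1/(26.85) = -0.002522, so d_i2 = -397 cm.
The final image is virtual, 397 cm to the left of lens 2 (overall magnification ≈ 24).

397 cm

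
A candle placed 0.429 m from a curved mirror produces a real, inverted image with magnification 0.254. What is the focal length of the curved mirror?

f = 0.0869 m (concave)

m = −d_i/d_o ⇒ d_i = −m·d_o = −(-0.254)·(0.429) = 0.1090 m.
1/f = 1/d_o + 1/d_i = 1/(0.429) + 1/(0.1090) = 11.51, so f = 0.0869 m.
Since f is positive, the curved mirror is concave.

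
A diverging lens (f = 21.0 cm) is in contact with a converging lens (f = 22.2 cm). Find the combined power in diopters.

P = -0.257 D

P₁ = 1/f₁ = 1/(-0.210 m) = -4.762 D; P₂ = 1/f₂ = 1/(0.222 m) = +4.505 D.
For thin lenses in contact, P = P₁ + P₂ = (-4.762) + (+4.505) = -0.257 D.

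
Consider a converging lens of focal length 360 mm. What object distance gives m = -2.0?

m = −d_i/d_o ⇒ d_i = −m·d_o.
1/f = 1/d_o + 1/d_i = 1/d_o − 1/(m·d_o) = (1 − 1/m)/d_o, so d_o = f(1 − 1/m) = (360.0)(1 − 1/(-2.0)) = 540 mm.

540 mm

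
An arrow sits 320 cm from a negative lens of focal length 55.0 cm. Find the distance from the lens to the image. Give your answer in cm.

For a negative lens, f = -55.0 cm.
Thin-lens equation: 1/s_i = 1/f − 1/s_o = 1/(-55.00) − 1/(320) = -0.01818 − 0.003125 = -0.02131, so s_i = -46.9 cm.
The image is virtual, upright and reduced, on the same side as the object.

46.9 cm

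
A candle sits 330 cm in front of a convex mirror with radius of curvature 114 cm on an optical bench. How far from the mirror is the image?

48.6 cm

f = R/2 = 114/2 = 57.00 cm; for a convex mirror, f = -57.00 cm.
Mirror equation: 1/d_i = 1/f − 1/d_o = 1/(-57.00) − 1/(330) = -0.01754 − 0.003030 = -0.02057, so d_i = -48.6 cm.
The image is virtual, upright and reduced, behind the mirror.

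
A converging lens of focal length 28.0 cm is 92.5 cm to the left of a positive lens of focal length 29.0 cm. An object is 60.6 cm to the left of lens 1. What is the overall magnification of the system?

m = +2.18

Lens 1: 1/d_i1 = 1/(28.0) − 1/(60.6) = 0.01921, so d_i1 = 52.05 cm; m₁ = −d_i1/d_o1 = -0.8589.
d_o2 = 92.5 − (52.05) = 40.45 cm.
Lens 2: 1/d_i2 = 1/(29.0) − 1/(40.45) = 0.009761, so d_i2 = 102.4 cm; m₂ = −d_i2/d_o2 = -2.533.
m = m₁·m₂ = (-0.8589)(-2.533) = +2.18.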